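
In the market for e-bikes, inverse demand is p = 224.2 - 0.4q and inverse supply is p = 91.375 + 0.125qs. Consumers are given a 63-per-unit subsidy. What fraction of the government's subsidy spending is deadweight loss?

Pre-subsidy: 224.2 - 0.4q = 91.375 + 0.125q gives q* = 253 and p* = 123.
With the rebate, buyers effectively pay pb = ps − 63, where ps is the price sellers receive.
On the curves, pb = 224.2 - 0.4q and ps = 91.375 + 0.125q; the wedge ps − pb = 63 gives 91.375 + 0.125q − (224.2 - 0.4q) = 63, so q' = 373.
Then pb = 224.2 − 0.4·373 = 75 and ps = 91.375 + 0.125·373 = 138.
ΔCS = ½(253 + 373)(123 − 75) = 15024; ΔPS = ½(253 + 373)(138 − 123) = 4695.
Government spending = 63 × 373 = 23499.
DWL = ½ × 63 × (373 − 253) = 3780; fraction = 3780 / 23499 = 60/373.

DWL / government spending = 60/373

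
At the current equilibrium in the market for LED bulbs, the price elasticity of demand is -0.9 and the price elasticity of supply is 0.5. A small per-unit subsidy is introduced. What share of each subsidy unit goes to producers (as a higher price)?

Producer share = 9/14

For a small subsidy around the equilibrium, the benefit split depends on the relative slopes, which at a point are proportional to the elasticities.
Buyer share = εs/(εs + |εd|) = 0.5/(0.5 + 0.9) = 5/14; seller share = |εd|/(εs + |εd|) = 9/14.
So producers capture 9/14 of the subsidy.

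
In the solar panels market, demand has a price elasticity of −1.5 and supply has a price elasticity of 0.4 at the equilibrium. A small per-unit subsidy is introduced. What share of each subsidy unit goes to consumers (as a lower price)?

For a small subsidy around the equilibrium, the benefit split depends on the relative slopes, which at a point are proportional to the elasticities.
Buyer share = εs/(εs + |εd|) = 0.4/(0.4 + 1.5) = 4/19; seller share = |εd|/(εs + |εd|) = 15/19.

Consumer share = 4/19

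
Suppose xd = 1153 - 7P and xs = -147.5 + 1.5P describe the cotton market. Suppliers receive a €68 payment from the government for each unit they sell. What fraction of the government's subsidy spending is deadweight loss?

Pre-subsidy: 1153 - 7P = -147.5 + 1.5P gives P* = 153, x* = 82.
With the subsidy, sellers receive Ps = Pb + 68 for each unit, where Pb is the price buyers pay.
Supply in terms of Pb becomes xs = -147.5 + 1.5(Pb + 68) = -45.5 + 1.5Pb. Setting this equal to demand: 1153 - 7Pb = -45.5 + 1.5Pb, so Pb = 141.
Sellers receive Ps = 141 + 68 = 209; x' = 1153 − 7·141 = 166.
ΔCS = ½(82 + 166)(153 − 141) = 1488; ΔPS = ½(82 + 166)(209 − 153) = 6944.
Government spending = 68 × 166 = 11288.
DWL = ½ × 68 × (166 − 82) = 2856; fraction = 2856 / 11288 = 21/83.

DWL / government spending = 21/83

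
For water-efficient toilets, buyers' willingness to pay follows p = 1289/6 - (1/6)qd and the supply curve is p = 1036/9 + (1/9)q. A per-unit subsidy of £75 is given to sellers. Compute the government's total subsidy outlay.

Pre-subsidy: 1289/6 - (1/6)q = 1036/9 + (1/9)q gives q* = 359 and p* = 155.
With the subsidy, sellers receive ps = pb + 75 for each unit, where pb is the price buyers pay.
On the curves, pb = 1289/6 - (1/6)q and ps = 1036/9 + (1/9)q; the wedge ps − pb = 75 gives 1036/9 + (1/9)q − (1289/6 - (1/6)q) = 75, so q' = 629.
Then pb = 1289/6 − (1/6)·629 = 110 and ps = 1036/9 + (1/9)·629 = 185.
Government outlay = subsidy × quantity = 75 × 629 = 47175.

Government cost = £47175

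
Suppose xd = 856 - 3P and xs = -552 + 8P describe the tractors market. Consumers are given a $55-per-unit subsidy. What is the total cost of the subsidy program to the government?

Government cost = $32560

Pre-subsidy: 856 - 3P = -552 + 8P gives P* = 128, x* = 472.
With the rebate, buyers effectively pay Pb = Ps − 55, where Ps is the price sellers receive.
Demand in terms of Ps becomes xd = 856 − 3(Ps − 55) = 1021 - 3Ps. Setting this equal to supply: 1021 - 3Ps = -552 + 8Ps, so Ps = 143.
Buyers pay Pb = 143 − 55 = 88; x' = -552 + 8·143 = 592.
Government outlay = subsidy × quantity = 55 × 592 = 32560.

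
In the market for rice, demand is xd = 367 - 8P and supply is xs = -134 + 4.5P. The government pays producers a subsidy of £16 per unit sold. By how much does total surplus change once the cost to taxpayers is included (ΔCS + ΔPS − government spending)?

Pre-subsidy: 367 - 8P = -134 + 4.5P gives P* = 40.08, x* = 46.36.
With the subsidy, sellers receive Ps = Pb + 16 for each unit, where Pb is the price buyers pay.
Supply in terms of Pb becomes xs = -134 + 4.5(Pb + 16) = -62 + 4.5Pb. Setting this equal to demand: 367 - 8Pb = -62 + 4.5Pb, so Pb = 34.32.
Sellers receive Ps = 34.32 + 16 = 50.32; x' = 367 − 8·34.32 = 92.44.
ΔCS = ½(46.36 + 92.44)(40.08 − 34.32) = 399.744; ΔPS = ½(46.36 + 92.44)(50.32 − 40.08) = 710.656.
Government spending = 16 × 92.44 = 1479.04.
Net change = 399.744 + 710.656 − 1479.04 = -368.64. The loss equals the DWL triangle ½·16·46.08.

Net change in total surplus = -£368.64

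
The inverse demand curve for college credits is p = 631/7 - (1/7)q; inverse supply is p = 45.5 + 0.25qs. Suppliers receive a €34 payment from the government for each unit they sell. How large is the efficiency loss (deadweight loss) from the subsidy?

Pre-subsidy: 631/7 - (1/7)q = 45.5 + 0.25q gives q* = 1250/11 and p* = 813/11.
With the subsidy, sellers receive ps = pb + 34 for each unit, where pb is the price buyers pay.
On the curves, pb = 631/7 - (1/7)q and ps = 45.5 + 0.25q; the wedge ps − pb = 34 gives 45.5 + 0.25q − (631/7 - (1/7)q) = 34, so q' = 2202/11.
Then pb = 631/7 − (1/7)·(2202/11) = 677/11 and ps = 45.5 + 0.25·(2202/11) = 1051/11.
The subsidy expands output by 2202/11 − 1250/11 = 952/11 past the efficient level; on those units the gap between marginal cost and willingness to pay runs from 0 up to 34.
DWL = ½ × 34 × 952/11 = 16184/11.

Deadweight loss = 16184/11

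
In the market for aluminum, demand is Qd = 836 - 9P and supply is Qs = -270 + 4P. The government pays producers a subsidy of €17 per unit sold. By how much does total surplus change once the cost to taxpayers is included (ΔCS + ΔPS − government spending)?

Pre-subsidy: 836 - 9P = -270 + 4P gives P* = 1106/13, Q* = 914/13.
With the subsidy, sellers receive Ps = Pb + 17 for each unit, where Pb is the price buyers pay.
Supply in terms of Pb becomes Qs = -270 + 4(Pb + 17) = -202 + 4Pb. Setting this equal to demand: 836 - 9Pb = -202 + 4Pb, so Pb = 1038/13.
Sellers receive Ps = 1038/13 + 17 = 1259/13; Q' = 836 − 9·(1038/13) = 1526/13.
ΔCS = ½(914/13 + 1526/13)(1106/13 − 1038/13) = 82960/169; ΔPS = ½(914/13 + 1526/13)(1259/13 − 1106/13) = 186660/169.
Government spending = 17 × 1526/13 = 25942/13.
Net change = 82960/169 + 186660/169 − 25942/13 = -5202/13. The loss equals the DWL triangle ½·17·612/13.

Net change in total surplus = -5202/13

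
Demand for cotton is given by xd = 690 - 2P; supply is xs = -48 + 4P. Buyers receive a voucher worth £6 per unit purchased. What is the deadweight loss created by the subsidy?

Deadweight loss = £24

Pre-subsidy: 690 - 2P = -48 + 4P gives P* = 123, x* = 444.
With the rebate, buyers effectively pay Pb = Ps − 6, where Ps is the price sellers receive.
Demand in terms of Ps becomes xd = 690 − 2(Ps − 6) = 702 - 2Ps. Setting this equal to supply: 702 - 2Ps = -48 + 4Ps, so Ps = 125.
Buyers pay Pb = 125 − 6 = 119; x' = -48 + 4·125 = 452.
The subsidy expands output by 452 − 444 = 8 past the efficient level; on those units the gap between marginal cost and willingness to pay runs from 0 up to 6.
DWL = ½ × 6 × 8 = 24.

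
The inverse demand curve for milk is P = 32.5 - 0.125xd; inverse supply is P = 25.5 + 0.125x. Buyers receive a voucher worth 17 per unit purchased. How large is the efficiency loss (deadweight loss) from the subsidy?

Pre-subsidy: 32.5 - 0.125x = 25.5 + 0.125x gives x* = 28 and P* = 29.
With the rebate, buyers effectively pay Pb = Ps − 17, where Ps is the price sellers receive.
On the curves, Pb = 32.5 - 0.125x and Ps = 25.5 + 0.125x; the wedge Ps − Pb = 17 gives 25.5 + 0.125x − (32.5 - 0.125x) = 17, so x' = 96.
Then Pb = 32.5 − 0.125·96 = 20.5 and Ps = 25.5 + 0.125·96 = 37.5.
The subsidy expands output by 96 − 28 = 68 past the efficient level; on those units the gap between marginal cost and willingness to pay runs from 0 up to 17.
DWL = ½ × 17 × 68 = 578.

Deadweight loss = 578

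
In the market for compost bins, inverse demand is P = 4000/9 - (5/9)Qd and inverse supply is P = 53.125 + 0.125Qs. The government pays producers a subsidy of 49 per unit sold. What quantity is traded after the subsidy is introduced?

Pre-subsidy: 4000/9 - (5/9)Q = 53.125 + 0.125Q gives Q* = 575 and P* = 125.
With the subsidy, sellers receive Ps = Pb + 49 for each unit, where Pb is the price buyers pay.
On the curves, Pb = 4000/9 - (5/9)Q and Ps = 53.125 + 0.125Q; the wedge Ps − Pb = 49 gives 53.125 + 0.125Q − (4000/9 - (5/9)Q) = 49, so Q' = 647.
Then Pb = 4000/9 − (5/9)·647 = 85 and Ps = 53.125 + 0.125·647 = 134.

Q' = 647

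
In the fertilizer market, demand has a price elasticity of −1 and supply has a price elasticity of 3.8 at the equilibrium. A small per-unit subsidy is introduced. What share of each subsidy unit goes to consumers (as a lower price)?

For a small subsidy around the equilibrium, the benefit split depends on the relative slopes, which at a point are proportional to the elasticities.
Buyer share = εs/(εs + |εd|) = 3.8/(3.8 + 1) = 19/24; seller share = |εd|/(εs + |εd|) = 5/24.

Consumer share = 19/24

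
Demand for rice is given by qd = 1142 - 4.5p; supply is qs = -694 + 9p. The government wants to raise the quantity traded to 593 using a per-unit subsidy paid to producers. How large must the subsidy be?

At q = 593, invert demand for the buyer price: pb = (1142 − 593)/4.5 = 122; invert supply for the seller price: ps = (593 − (-694))/9 = 143.
The subsidy must fill the gap: s = ps − pb = 143 − 122 = 21.

Required subsidy s = 21 per unit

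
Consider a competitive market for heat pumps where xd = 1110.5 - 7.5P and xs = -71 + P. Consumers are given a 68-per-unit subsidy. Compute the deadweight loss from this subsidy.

Deadweight loss = 2040

Pre-subsidy: 1110.5 - 7.5P = -71 + P gives P* = 139, x* = 68.
With the rebate, buyers effectively pay Pb = Ps − 68, where Ps is the price sellers receive.
Demand in terms of Ps becomes xd = 1110.5 − 7.5(Ps − 68) = 1620.5 - 7.5Ps. Setting this equal to supply: 1620.5 - 7.5Ps = -71 + Ps, so Ps = 199.
Buyers pay Pb = 199 − 68 = 131; x' = -71 + 1·199 = 128.
The subsidy expands output by 128 − 68 = 60 past the efficient level; on those units the gap between marginal cost and willingness to pay runs from 0 up to 68.
DWL = ½ × 68 × 60 = 2040.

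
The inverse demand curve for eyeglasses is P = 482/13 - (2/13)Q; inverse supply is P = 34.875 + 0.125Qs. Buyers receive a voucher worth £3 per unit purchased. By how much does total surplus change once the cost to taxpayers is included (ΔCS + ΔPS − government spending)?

Pre-subsidy: 482/13 - (2/13)Q = 34.875 + 0.125Q gives Q* = 229/29 and P* = 1040/29.
With the rebate, buyers effectively pay Pb = Ps − 3, where Ps is the price sellers receive.
On the curves, Pb = 482/13 - (2/13)Q and Ps = 34.875 + 0.125Q; the wedge Ps − Pb = 3 gives 34.875 + 0.125Q − (482/13 - (2/13)Q) = 3, so Q' = 541/29.
Then Pb = 482/13 − (2/13)·(541/29) = 992/29 and Ps = 34.875 + 0.125·(541/29) = 1079/29.
ΔCS = ½(229/29 + 541/29)(1040/29 − 992/29) = 18480/841; ΔPS = ½(229/29 + 541/29)(1079/29 − 1040/29) = 15015/841.
Government spending = 3 × 541/29 = 1623/29.
Net change = 18480/841 + 15015/841 − 1623/29 = -468/29. The loss equals the DWL triangle ½·3·312/29.

Net change in total surplus = -468/29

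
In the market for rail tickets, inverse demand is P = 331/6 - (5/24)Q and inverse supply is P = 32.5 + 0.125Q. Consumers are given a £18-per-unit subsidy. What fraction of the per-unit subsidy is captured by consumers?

Consumer share = 0.625

Pre-subsidy: 331/6 - (5/24)Q = 32.5 + 0.125Q gives Q* = 68 and P* = 41.
With the rebate, buyers effectively pay Pb = Ps − 18, where Ps is the price sellers receive.
On the curves, Pb = 331/6 - (5/24)Q and Ps = 32.5 + 0.125Q; the wedge Ps − Pb = 18 gives 32.5 + 0.125Q − (331/6 - (5/24)Q) = 18, so Q' = 122.
Then Pb = 331/6 − (5/24)·122 = 29.75 and Ps = 32.5 + 0.125·122 = 47.75.
Buyers' price falls by P* − Pb = 41 − 29.75 = 11.25; sellers' price rises by Ps − P* = 47.75 − 41 = 6.75.
So consumers capture 11.25/18 = 0.625 of each unit of subsidy.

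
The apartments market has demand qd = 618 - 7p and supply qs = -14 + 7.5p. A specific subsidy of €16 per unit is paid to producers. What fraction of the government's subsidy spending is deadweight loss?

DWL / government spending = 420/5377

Pre-subsidy: 618 - 7p = -14 + 7.5p gives p* = 1264/29, q* = 9074/29.
With the subsidy, sellers receive ps = pb + 16 for each unit, where pb is the price buyers pay.
Supply in terms of pb becomes qs = -14 + 7.5(pb + 16) = 106 + 7.5pb. Setting this equal to demand: 618 - 7pb = 106 + 7.5pb, so pb = 1024/29.
Sellers receive ps = 1024/29 + 16 = 1488/29; q' = 618 − 7·(1024/29) = 10754/29.
ΔCS = ½(9074/29 + 10754/29)(1264/29 − 1024/29) = 2379360/841; ΔPS = ½(9074/29 + 10754/29)(1488/29 − 1264/29) = 2220736/841.
Government spending = 16 × 10754/29 = 172064/29.
DWL = ½ × 16 × (10754/29 − 9074/29) = 13440/29; fraction = (13440/29) / (172064/29) = 420/5377.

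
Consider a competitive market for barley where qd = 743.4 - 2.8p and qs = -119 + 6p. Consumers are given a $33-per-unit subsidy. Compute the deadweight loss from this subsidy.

Pre-subsidy: 743.4 - 2.8p = -119 + 6p gives p* = 98, q* = 469.
With the rebate, buyers effectively pay pb = ps − 33, where ps is the price sellers receive.
Demand in terms of ps becomes qd = 743.4 − 2.8(ps − 33) = 835.8 - 2.8ps. Setting this equal to supply: 835.8 - 2.8ps = -119 + 6ps, so ps = 108.5.
Buyers pay pb = 108.5 − 33 = 75.5; q' = -119 + 6·108.5 = 532.
The subsidy expands output by 532 − 469 = 63 past the efficient level; on those units the gap between marginal cost and willingness to pay runs from 0 up to 33.
DWL = ½ × 33 × 63 = 1039.5.

Deadweight loss = $1039.5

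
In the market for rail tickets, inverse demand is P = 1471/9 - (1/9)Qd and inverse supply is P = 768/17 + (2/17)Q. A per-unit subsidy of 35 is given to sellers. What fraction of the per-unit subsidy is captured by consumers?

Consumer share = 17/35

Pre-subsidy: 1471/9 - (1/9)Q = 768/17 + (2/17)Q gives Q* = 517 and P* = 106.
With the subsidy, sellers receive Ps = Pb + 35 for each unit, where Pb is the price buyers pay.
On the curves, Pb = 1471/9 - (1/9)Q and Ps = 768/17 + (2/17)Q; the wedge Ps − Pb = 35 gives 768/17 + (2/17)Q − (1471/9 - (1/9)Q) = 35, so Q' = 670.
Then Pb = 1471/9 − (1/9)·670 = 89 and Ps = 768/17 + (2/17)·670 = 124.
Buyers' price falls by P* − Pb = 106 − 89 = 17; sellers' price rises by Ps − P* = 124 − 106 = 18.
So consumers capture 17/35 = 17/35 of each unit of subsidy.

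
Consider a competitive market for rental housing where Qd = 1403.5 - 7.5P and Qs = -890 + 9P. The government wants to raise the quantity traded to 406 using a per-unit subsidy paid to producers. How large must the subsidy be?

Required subsidy s = 11 per unit

At Q = 406, invert demand for the buyer price: Pb = (1403.5 − 406)/7.5 = 133; invert supply for the seller price: Ps = (406 − (-890))/9 = 144.
The subsidy must fill the gap: s = Ps − Pb = 144 − 133 = 11.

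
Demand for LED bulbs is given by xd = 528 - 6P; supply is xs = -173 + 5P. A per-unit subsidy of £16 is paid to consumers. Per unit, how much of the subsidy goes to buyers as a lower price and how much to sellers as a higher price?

Pre-subsidy: 528 - 6P = -173 + 5P gives P* = 701/11, x* = 1602/11.
With the rebate, buyers effectively pay Pb = Ps − 16, where Ps is the price sellers receive.
Demand in terms of Ps becomes xd = 528 − 6(Ps − 16) = 624 - 6Ps. Setting this equal to supply: 624 - 6Ps = -173 + 5Ps, so Ps = 797/11.
Buyers pay Pb = 797/11 − 16 = 621/11; x' = -173 + 5·(797/11) = 2082/11.
Buyers' price falls by P* − Pb = 701/11 − 621/11 = 80/11; sellers' price rises by Ps − P* = 797/11 − 701/11 = 96/11.

Buyers gain 80/11 per unit; sellers gain 96/11 per unit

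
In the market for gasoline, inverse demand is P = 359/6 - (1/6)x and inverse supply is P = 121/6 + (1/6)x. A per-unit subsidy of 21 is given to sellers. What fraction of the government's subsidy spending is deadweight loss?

Pre-subsidy: 359/6 - (1/6)x = 121/6 + (1/6)x gives x* = 119 and P* = 40.
With the subsidy, sellers receive Ps = Pb + 21 for each unit, where Pb is the price buyers pay.
On the curves, Pb = 359/6 - (1/6)x and Ps = 121/6 + (1/6)x; the wedge Ps − Pb = 21 gives 121/6 + (1/6)x − (359/6 - (1/6)x) = 21, so x' = 182.
Then Pb = 359/6 − (1/6)·182 = 29.5 and Ps = 121/6 + (1/6)·182 = 50.5.
ΔCS = ½(119 + 182)(40 − 29.5) = 1580.25; ΔPS = ½(119 + 182)(50.5 − 40) = 1580.25.
Government spending = 21 × 182 = 3822.
DWL = ½ × 21 × (182 − 119) = 661.5; fraction = 661.5 / 3822 = 9/52.

DWL / government spending = 9/52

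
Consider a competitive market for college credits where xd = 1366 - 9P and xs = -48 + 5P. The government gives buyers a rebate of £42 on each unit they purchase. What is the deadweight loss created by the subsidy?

Deadweight loss = £2835

Pre-subsidy: 1366 - 9P = -48 + 5P gives P* = 101, x* = 457.
With the rebate, buyers effectively pay Pb = Ps − 42, where Ps is the price sellers receive.
Demand in terms of Ps becomes xd = 1366 − 9(Ps − 42) = 1744 - 9Ps. Setting this equal to supply: 1744 - 9Ps = -48 + 5Ps, so Ps = 128.
Buyers pay Pb = 128 − 42 = 86; x' = -48 + 5·128 = 592.
The subsidy expands output by 592 − 457 = 135 past the efficient level; on those units the gap between marginal cost and willingness to pay runs from 0 up to 42.
DWL = ½ × 42 × 135 = 2835.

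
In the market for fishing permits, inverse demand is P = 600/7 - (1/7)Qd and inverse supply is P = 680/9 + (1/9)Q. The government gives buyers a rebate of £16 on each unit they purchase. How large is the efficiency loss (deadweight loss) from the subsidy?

Deadweight loss = £504

Pre-subsidy: 600/7 - (1/7)Q = 680/9 + (1/9)Q gives Q* = 40 and P* = 80.
With the rebate, buyers effectively pay Pb = Ps − 16, where Ps is the price sellers receive.
On the curves, Pb = 600/7 - (1/7)Q and Ps = 680/9 + (1/9)Q; the wedge Ps − Pb = 16 gives 680/9 + (1/9)Q − (600/7 - (1/7)Q) = 16, so Q' = 103.
Then Pb = 600/7 − (1/7)·103 = 71 and Ps = 680/9 + (1/9)·103 = 87.
The subsidy expands output by 103 − 40 = 63 past the efficient level; on those units the gap between marginal cost and willingness to pay runs from 0 up to 16.
DWL = ½ × 16 × 63 = 504.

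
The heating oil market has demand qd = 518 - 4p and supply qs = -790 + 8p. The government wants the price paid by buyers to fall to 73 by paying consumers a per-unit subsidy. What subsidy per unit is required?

Required subsidy s = 54 per unit

At a buyer price of 73, quantity demanded is 518 − 4·73 = 226.
Sellers supply 226 only when they receive ps with -790 + 8·ps = 226, i.e. ps = 127.
s = ps − pb = 127 − 73 = 54.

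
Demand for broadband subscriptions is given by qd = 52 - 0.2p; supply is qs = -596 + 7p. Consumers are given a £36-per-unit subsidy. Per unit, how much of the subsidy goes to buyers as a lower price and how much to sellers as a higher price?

Pre-subsidy: 52 - 0.2p = -596 + 7p gives p* = 90, q* = 34.
With the rebate, buyers effectively pay pb = ps − 36, where ps is the price sellers receive.
Demand in terms of ps becomes qd = 52 − 0.2(ps − 36) = 59.2 - 0.2ps. Setting this equal to supply: 59.2 - 0.2ps = -596 + 7ps, so ps = 91.
Buyers pay pb = 91 − 36 = 55; q' = -596 + 7·91 = 41.
Buyers' price falls by p* − pb = 90 − 55 = 35; sellers' price rises by ps − p* = 91 − 90 = 1.

Buyers gain £35 per unit; sellers gain £1 per unit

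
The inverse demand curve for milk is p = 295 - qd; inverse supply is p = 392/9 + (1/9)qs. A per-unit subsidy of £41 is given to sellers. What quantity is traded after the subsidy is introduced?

Pre-subsidy: 295 - q = 392/9 + (1/9)q gives q* = 226.3 and p* = 68.7.
With the subsidy, sellers receive ps = pb + 41 for each unit, where pb is the price buyers pay.
On the curves, pb = 295 - q and ps = 392/9 + (1/9)q; the wedge ps − pb = 41 gives 392/9 + (1/9)q − (295 - q) = 41, so q' = 263.2.
Then pb = 295 − 1·263.2 = 31.8 and ps = 392/9 + (1/9)·263.2 = 72.8.

q' = 263.2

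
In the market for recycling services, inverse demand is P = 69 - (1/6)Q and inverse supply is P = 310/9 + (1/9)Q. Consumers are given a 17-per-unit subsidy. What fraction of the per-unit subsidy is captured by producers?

Pre-subsidy: 69 - (1/6)Q = 310/9 + (1/9)Q gives Q* = 124.4 and P* = 724/15.
With the rebate, buyers effectively pay Pb = Ps − 17, where Ps is the price sellers receive.
On the curves, Pb = 69 - (1/6)Q and Ps = 310/9 + (1/9)Q; the wedge Ps − Pb = 17 gives 310/9 + (1/9)Q − (69 - (1/6)Q) = 17, so Q' = 185.6.
Then Pb = 69 − (1/6)·185.6 = 571/15 and Ps = 310/9 + (1/9)·185.6 = 826/15.
Buyers' price falls by P* − Pb = 724/15 − 571/15 = 10.2; sellers' price rises by Ps − P* = 826/15 − 724/15 = 6.8.
So producers capture 6.8/17 = 0.4 of each unit of subsidy.

Producer share = 0.4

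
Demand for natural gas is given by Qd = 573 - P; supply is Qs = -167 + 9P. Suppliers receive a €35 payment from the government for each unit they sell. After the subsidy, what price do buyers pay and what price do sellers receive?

Pre-subsidy: 573 - P = -167 + 9P gives P* = 74, Q* = 499.
With the subsidy, sellers receive Ps = Pb + 35 for each unit, where Pb is the price buyers pay.
Supply in terms of Pb becomes Qs = -167 + 9(Pb + 35) = 148 + 9Pb. Setting this equal to demand: 573 - Pb = 148 + 9Pb, so Pb = 42.5.
Sellers receive Ps = 42.5 + 35 = 77.5; Q' = 573 − 1·42.5 = 530.5.

Buyers pay €42.5; sellers receive €77.5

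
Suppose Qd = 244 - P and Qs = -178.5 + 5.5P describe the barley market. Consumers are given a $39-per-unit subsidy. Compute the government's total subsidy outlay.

Pre-subsidy: 244 - P = -178.5 + 5.5P gives P* = 65, Q* = 179.
With the rebate, buyers effectively pay Pb = Ps − 39, where Ps is the price sellers receive.
Demand in terms of Ps becomes Qd = 244 − 1(Ps − 39) = 283 - Ps. Setting this equal to supply: 283 - Ps = -178.5 + 5.5Ps, so Ps = 71.
Buyers pay Pb = 71 − 39 = 32; Q' = -178.5 + 5.5·71 = 212.
Government outlay = subsidy × quantity = 39 × 212 = 8268.

Government cost = $8268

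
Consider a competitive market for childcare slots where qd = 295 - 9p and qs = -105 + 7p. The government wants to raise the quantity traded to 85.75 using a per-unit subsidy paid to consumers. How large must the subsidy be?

Required subsidy s = 4 per unit

At q = 85.75, invert demand for the buyer price: pb = (295 − 85.75)/9 = 23.25; invert supply for the seller price: ps = (85.75 − (-105))/7 = 27.25.
The subsidy must fill the gap: s = ps − pb = 27.25 − 23.25 = 4.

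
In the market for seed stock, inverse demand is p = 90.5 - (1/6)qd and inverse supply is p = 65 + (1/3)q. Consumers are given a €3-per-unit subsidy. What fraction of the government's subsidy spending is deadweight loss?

DWL / government spending = 1/19

Pre-subsidy: 90.5 - (1/6)q = 65 + (1/3)q gives q* = 51 and p* = 82.
With the rebate, buyers effectively pay pb = ps − 3, where ps is the price sellers receive.
On the curves, pb = 90.5 - (1/6)q and ps = 65 + (1/3)q; the wedge ps − pb = 3 gives 65 + (1/3)q − (90.5 - (1/6)q) = 3, so q' = 57.
Then pb = 90.5 − (1/6)·57 = 81 and ps = 65 + (1/3)·57 = 84.
ΔCS = ½(51 + 57)(82 − 81) = 54; ΔPS = ½(51 + 57)(84 − 82) = 108.
Government spending = 3 × 57 = 171.
DWL = ½ × 3 × (57 − 51) = 9; fraction = 9 / 171 = 1/19.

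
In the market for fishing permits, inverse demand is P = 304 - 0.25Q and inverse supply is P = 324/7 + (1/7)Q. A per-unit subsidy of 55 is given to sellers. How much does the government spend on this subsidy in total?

Pre-subsidy: 304 - 0.25Q = 324/7 + (1/7)Q gives Q* = 656 and P* = 140.
With the subsidy, sellers receive Ps = Pb + 55 for each unit, where Pb is the price buyers pay.
On the curves, Pb = 304 - 0.25Q and Ps = 324/7 + (1/7)Q; the wedge Ps − Pb = 55 gives 324/7 + (1/7)Q − (304 - 0.25Q) = 55, so Q' = 796.
Then Pb = 304 − 0.25·796 = 105 and Ps = 324/7 + (1/7)·796 = 160.
Government outlay = subsidy × quantity = 55 × 796 = 43780.

Government cost = 43780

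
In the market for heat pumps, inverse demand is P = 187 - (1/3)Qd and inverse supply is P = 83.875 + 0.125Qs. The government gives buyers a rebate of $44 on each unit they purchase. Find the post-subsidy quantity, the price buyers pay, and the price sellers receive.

Q' = 321; buyers pay $80; sellers receive $124

Pre-subsidy: 187 - (1/3)Q = 83.875 + 0.125Q gives Q* = 225 and P* = 112.
With the rebate, buyers effectively pay Pb = Ps − 44, where Ps is the price sellers receive.
On the curves, Pb = 187 - (1/3)Q and Ps = 83.875 + 0.125Q; the wedge Ps − Pb = 44 gives 83.875 + 0.125Q − (187 - (1/3)Q) = 44, so Q' = 321.
Then Pb = 187 − (1/3)·321 = 80 and Ps = 83.875 + 0.125·321 = 124.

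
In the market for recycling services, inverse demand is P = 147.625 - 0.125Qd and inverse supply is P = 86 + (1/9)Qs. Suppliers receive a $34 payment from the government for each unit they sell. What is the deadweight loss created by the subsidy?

Pre-subsidy: 147.625 - 0.125Q = 86 + (1/9)Q gives Q* = 261 and P* = 115.
With the subsidy, sellers receive Ps = Pb + 34 for each unit, where Pb is the price buyers pay.
On the curves, Pb = 147.625 - 0.125Q and Ps = 86 + (1/9)Q; the wedge Ps − Pb = 34 gives 86 + (1/9)Q − (147.625 - 0.125Q) = 34, so Q' = 405.
Then Pb = 147.625 − 0.125·405 = 97 and Ps = 86 + (1/9)·405 = 131.
The subsidy expands output by 405 − 261 = 144 past the efficient level; on those units the gap between marginal cost and willingness to pay runs from 0 up to 34.
DWL = ½ × 34 × 144 = 2448.

Deadweight loss = $2448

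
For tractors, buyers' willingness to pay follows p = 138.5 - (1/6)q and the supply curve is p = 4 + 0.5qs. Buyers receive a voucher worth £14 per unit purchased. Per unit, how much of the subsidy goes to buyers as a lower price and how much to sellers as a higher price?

Pre-subsidy: 138.5 - (1/6)q = 4 + 0.5q gives q* = 201.75 and p* = 104.875.
With the rebate, buyers effectively pay pb = ps − 14, where ps is the price sellers receive.
On the curves, pb = 138.5 - (1/6)q and ps = 4 + 0.5q; the wedge ps − pb = 14 gives 4 + 0.5q − (138.5 - (1/6)q) = 14, so q' = 222.75.
Then pb = 138.5 − (1/6)·222.75 = 101.375 and ps = 4 + 0.5·222.75 = 115.375.
Buyers' price falls by p* − pb = 104.875 − 101.375 = 3.5; sellers' price rises by ps − p* = 115.375 − 104.875 = 10.5.

Buyers gain £3.5 per unit; sellers gain £10.5 per unit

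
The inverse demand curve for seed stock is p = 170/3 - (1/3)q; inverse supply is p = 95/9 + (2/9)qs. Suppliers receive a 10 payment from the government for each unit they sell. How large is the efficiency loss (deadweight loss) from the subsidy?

Pre-subsidy: 170/3 - (1/3)q = 95/9 + (2/9)q gives q* = 83 and p* = 29.
With the subsidy, sellers receive ps = pb + 10 for each unit, where pb is the price buyers pay.
On the curves, pb = 170/3 - (1/3)q and ps = 95/9 + (2/9)q; the wedge ps − pb = 10 gives 95/9 + (2/9)q − (170/3 - (1/3)q) = 10, so q' = 101.
Then pb = 170/3 − (1/3)·101 = 23 and ps = 95/9 + (2/9)·101 = 33.
The subsidy expands output by 101 − 83 = 18 past the efficient level; on those units the gap between marginal cost and willingness to pay runs from 0 up to 10.
DWL = ½ × 10 × 18 = 90.

Deadweight loss = 90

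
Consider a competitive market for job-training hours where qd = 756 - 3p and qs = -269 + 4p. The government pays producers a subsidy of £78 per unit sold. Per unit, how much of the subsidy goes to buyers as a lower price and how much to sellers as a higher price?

Pre-subsidy: 756 - 3p = -269 + 4p gives p* = 1025/7, q* = 2217/7.
With the subsidy, sellers receive ps = pb + 78 for each unit, where pb is the price buyers pay.
Supply in terms of pb becomes qs = -269 + 4(pb + 78) = 43 + 4pb. Setting this equal to demand: 756 - 3pb = 43 + 4pb, so pb = 713/7.
Sellers receive ps = 713/7 + 78 = 1259/7; q' = 756 − 3·(713/7) = 3153/7.
Buyers' price falls by p* − pb = 1025/7 − 713/7 = 312/7; sellers' price rises by ps − p* = 1259/7 − 1025/7 = 234/7.

Buyers gain 312/7 per unit; sellers gain 234/7 per unit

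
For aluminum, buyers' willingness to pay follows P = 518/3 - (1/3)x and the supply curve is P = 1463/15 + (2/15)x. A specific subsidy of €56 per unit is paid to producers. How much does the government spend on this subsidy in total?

Pre-subsidy: 518/3 - (1/3)x = 1463/15 + (2/15)x gives x* = 161 and P* = 119.
With the subsidy, sellers receive Ps = Pb + 56 for each unit, where Pb is the price buyers pay.
On the curves, Pb = 518/3 - (1/3)x and Ps = 1463/15 + (2/15)x; the wedge Ps − Pb = 56 gives 1463/15 + (2/15)x − (518/3 - (1/3)x) = 56, so x' = 281.
Then Pb = 518/3 − (1/3)·281 = 79 and Ps = 1463/15 + (2/15)·281 = 135.
Government outlay = subsidy × quantity = 56 × 281 = 15736.

Government cost = €15736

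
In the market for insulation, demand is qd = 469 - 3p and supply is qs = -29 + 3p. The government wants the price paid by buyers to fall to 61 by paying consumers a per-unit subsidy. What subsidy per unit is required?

Required subsidy s = 44 per unit

At a buyer price of 61, quantity demanded is 469 − 3·61 = 286.
Sellers supply 286 only when they receive ps with -29 + 3·ps = 286, i.e. ps = 105.
s = ps − pb = 105 − 61 = 44.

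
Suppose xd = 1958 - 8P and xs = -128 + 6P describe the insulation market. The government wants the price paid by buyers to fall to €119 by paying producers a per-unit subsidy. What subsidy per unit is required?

Required subsidy s = €70 per unit

At a buyer price of 119, quantity demanded is 1958 − 8·119 = 1006.
Sellers supply 1006 only when they receive Ps with -128 + 6·Ps = 1006, i.e. Ps = 189.
s = Ps − Pb = 189 − 119 = 70.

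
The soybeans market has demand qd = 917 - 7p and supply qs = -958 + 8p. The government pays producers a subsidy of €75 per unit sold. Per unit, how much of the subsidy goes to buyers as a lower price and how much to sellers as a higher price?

Buyers gain €40 per unit; sellers gain €35 per unit

Pre-subsidy: 917 - 7p = -958 + 8p gives p* = 125, q* = 42.
With the subsidy, sellers receive ps = pb + 75 for each unit, where pb is the price buyers pay.
Supply in terms of pb becomes qs = -958 + 8(pb + 75) = -358 + 8pb. Setting this equal to demand: 917 - 7pb = -358 + 8pb, so pb = 85.
Sellers receive ps = 85 + 75 = 160; q' = 917 − 7·85 = 322.
Buyers' price falls by p* − pb = 125 − 85 = 40; sellers' price rises by ps − p* = 160 − 125 = 35.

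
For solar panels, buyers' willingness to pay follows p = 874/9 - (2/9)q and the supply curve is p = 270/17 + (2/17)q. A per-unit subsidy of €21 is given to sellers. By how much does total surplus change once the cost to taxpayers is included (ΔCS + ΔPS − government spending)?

Pre-subsidy: 874/9 - (2/9)q = 270/17 + (2/17)q gives q* = 239 and p* = 44.
With the subsidy, sellers receive ps = pb + 21 for each unit, where pb is the price buyers pay.
On the curves, pb = 874/9 - (2/9)q and ps = 270/17 + (2/17)q; the wedge ps − pb = 21 gives 270/17 + (2/17)q − (874/9 - (2/9)q) = 21, so q' = 15641/52.
Then pb = 874/9 − (2/9)·(15641/52) = 787/26 and ps = 270/17 + (2/17)·(15641/52) = 1333/26.
ΔCS = ½(239 + 15641/52)(44 − 787/26) = 10020633/2704; ΔPS = ½(239 + 15641/52)(1333/26 − 44) = 5305041/2704.
Government spending = 21 × 15641/52 = 328461/52.
Net change = 10020633/2704 + 5305041/2704 − 328461/52 = -67473/104. The loss equals the DWL triangle ½·21·3213/52.

Net change in total surplus = -67473/104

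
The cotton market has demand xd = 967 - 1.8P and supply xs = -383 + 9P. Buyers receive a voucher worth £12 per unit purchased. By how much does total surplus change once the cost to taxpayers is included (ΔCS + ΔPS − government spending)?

Net change in total surplus = -£108

Pre-subsidy: 967 - 1.8P = -383 + 9P gives P* = 125, x* = 742.
With the rebate, buyers effectively pay Pb = Ps − 12, where Ps is the price sellers receive.
Demand in terms of Ps becomes xd = 967 − 1.8(Ps − 12) = 988.6 - 1.8Ps. Setting this equal to supply: 988.6 - 1.8Ps = -383 + 9Ps, so Ps = 127.
Buyers pay Pb = 127 − 12 = 115; x' = -383 + 9·127 = 760.
ΔCS = ½(742 + 760)(125 − 115) = 7510; ΔPS = ½(742 + 760)(127 − 125) = 1502.
Government spending = 12 × 760 = 9120.
Net change = 7510 + 1502 − 9120 = -108. The loss equals the DWL triangle ½·12·18.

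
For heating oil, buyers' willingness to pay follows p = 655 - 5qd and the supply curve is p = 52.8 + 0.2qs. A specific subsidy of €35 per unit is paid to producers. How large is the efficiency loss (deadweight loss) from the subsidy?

Deadweight loss = 6125/52

Pre-subsidy: 655 - 5q = 52.8 + 0.2q gives q* = 3011/26 and p* = 1975/26.
With the subsidy, sellers receive ps = pb + 35 for each unit, where pb is the price buyers pay.
On the curves, pb = 655 - 5q and ps = 52.8 + 0.2q; the wedge ps − pb = 35 gives 52.8 + 0.2q − (655 - 5q) = 35, so q' = 1593/13.
Then pb = 655 − 5·(1593/13) = 550/13 and ps = 52.8 + 0.2·(1593/13) = 1005/13.
The subsidy expands output by 1593/13 − 3011/26 = 175/26 past the efficient level; on those units the gap between marginal cost and willingness to pay runs from 0 up to 35.
DWL = ½ × 35 × 175/26 = 6125/52.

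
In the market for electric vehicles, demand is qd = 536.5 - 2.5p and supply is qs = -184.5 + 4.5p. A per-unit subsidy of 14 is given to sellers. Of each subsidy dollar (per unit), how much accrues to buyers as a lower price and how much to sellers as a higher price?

Buyers gain 9 per unit; sellers gain 5 per unit

Pre-subsidy: 536.5 - 2.5p = -184.5 + 4.5p gives p* = 103, q* = 279.
With the subsidy, sellers receive ps = pb + 14 for each unit, where pb is the price buyers pay.
Supply in terms of pb becomes qs = -184.5 + 4.5(pb + 14) = -121.5 + 4.5pb. Setting this equal to demand: 536.5 - 2.5pb = -121.5 + 4.5pb, so pb = 94.
Sellers receive ps = 94 + 14 = 108; q' = 536.5 − 2.5·94 = 301.5.
Buyers' price falls by p* − pb = 103 − 94 = 9; sellers' price rises by ps − p* = 108 − 103 = 5.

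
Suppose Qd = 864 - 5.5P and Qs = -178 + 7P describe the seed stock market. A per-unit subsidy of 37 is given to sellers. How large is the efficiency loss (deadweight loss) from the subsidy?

Pre-subsidy: 864 - 5.5P = -178 + 7P gives P* = 83.36, Q* = 405.52.
With the subsidy, sellers receive Ps = Pb + 37 for each unit, where Pb is the price buyers pay.
Supply in terms of Pb becomes Qs = -178 + 7(Pb + 37) = 81 + 7Pb. Setting this equal to demand: 864 - 5.5Pb = 81 + 7Pb, so Pb = 62.64.
Sellers receive Ps = 62.64 + 37 = 99.64; Q' = 864 − 5.5·62.64 = 519.48.
The subsidy expands output by 519.48 − 405.52 = 113.96 past the efficient level; on those units the gap between marginal cost and willingness to pay runs from 0 up to 37.
DWL = ½ × 37 × 113.96 = 2108.26.

Deadweight loss = 2108.26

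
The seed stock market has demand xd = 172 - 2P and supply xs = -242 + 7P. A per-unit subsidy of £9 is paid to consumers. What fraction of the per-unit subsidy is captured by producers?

Producer share = 2/9

Pre-subsidy: 172 - 2P = -242 + 7P gives P* = 46, x* = 80.
With the rebate, buyers effectively pay Pb = Ps − 9, where Ps is the price sellers receive.
Demand in terms of Ps becomes xd = 172 − 2(Ps − 9) = 190 - 2Ps. Setting this equal to supply: 190 - 2Ps = -242 + 7Ps, so Ps = 48.
Buyers pay Pb = 48 − 9 = 39; x' = -242 + 7·48 = 94.
Buyers' price falls by P* − Pb = 46 − 39 = 7; sellers' price rises by Ps − P* = 48 − 46 = 2.
So producers capture 2/9 = 2/9 of each unit of subsidy.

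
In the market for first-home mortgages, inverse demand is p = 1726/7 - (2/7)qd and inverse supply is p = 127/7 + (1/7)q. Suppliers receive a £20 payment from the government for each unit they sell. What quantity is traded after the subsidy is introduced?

Pre-subsidy: 1726/7 - (2/7)q = 127/7 + (1/7)q gives q* = 533 and p* = 660/7.
With the subsidy, sellers receive ps = pb + 20 for each unit, where pb is the price buyers pay.
On the curves, pb = 1726/7 - (2/7)q and ps = 127/7 + (1/7)q; the wedge ps − pb = 20 gives 127/7 + (1/7)q − (1726/7 - (2/7)q) = 20, so q' = 1739/3.
Then pb = 1726/7 − (2/7)·(1739/3) = 1700/21 and ps = 127/7 + (1/7)·(1739/3) = 2120/21.

q' = 1739/3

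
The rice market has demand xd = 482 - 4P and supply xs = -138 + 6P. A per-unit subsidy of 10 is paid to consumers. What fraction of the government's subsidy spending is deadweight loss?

Pre-subsidy: 482 - 4P = -138 + 6P gives P* = 62, x* = 234.
With the rebate, buyers effectively pay Pb = Ps − 10, where Ps is the price sellers receive.
Demand in terms of Ps becomes xd = 482 − 4(Ps − 10) = 522 - 4Ps. Setting this equal to supply: 522 - 4Ps = -138 + 6Ps, so Ps = 66.
Buyers pay Pb = 66 − 10 = 56; x' = -138 + 6·66 = 258.
ΔCS = ½(234 + 258)(62 − 56) = 1476; ΔPS = ½(234 + 258)(66 − 62) = 984.
Government spending = 10 × 258 = 2580.
DWL = ½ × 10 × (258 − 234) = 120; fraction = 120 / 2580 = 2/43.

DWL / government spending = 2/43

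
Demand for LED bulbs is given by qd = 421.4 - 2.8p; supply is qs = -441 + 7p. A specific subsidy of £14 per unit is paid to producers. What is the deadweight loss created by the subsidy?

Pre-subsidy: 421.4 - 2.8p = -441 + 7p gives p* = 88, q* = 175.
With the subsidy, sellers receive ps = pb + 14 for each unit, where pb is the price buyers pay.
Supply in terms of pb becomes qs = -441 + 7(pb + 14) = -343 + 7pb. Setting this equal to demand: 421.4 - 2.8pb = -343 + 7pb, so pb = 78.
Sellers receive ps = 78 + 14 = 92; q' = 421.4 − 2.8·78 = 203.
The subsidy expands output by 203 − 175 = 28 past the efficient level; on those units the gap between marginal cost and willingness to pay runs from 0 up to 14.
DWL = ½ × 14 × 28 = 196.

Deadweight loss = £196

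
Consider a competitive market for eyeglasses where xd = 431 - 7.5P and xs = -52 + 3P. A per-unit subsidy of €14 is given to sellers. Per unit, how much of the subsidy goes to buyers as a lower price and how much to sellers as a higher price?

Pre-subsidy: 431 - 7.5P = -52 + 3P gives P* = 46, x* = 86.
With the subsidy, sellers receive Ps = Pb + 14 for each unit, where Pb is the price buyers pay.
Supply in terms of Pb becomes xs = -52 + 3(Pb + 14) = -10 + 3Pb. Setting this equal to demand: 431 - 7.5Pb = -10 + 3Pb, so Pb = 42.
Sellers receive Ps = 42 + 14 = 56; x' = 431 − 7.5·42 = 116.
Buyers' price falls by P* − Pb = 46 − 42 = 4; sellers' price rises by Ps − P* = 56 − 46 = 10.

Buyers gain €4 per unit; sellers gain €10 per unit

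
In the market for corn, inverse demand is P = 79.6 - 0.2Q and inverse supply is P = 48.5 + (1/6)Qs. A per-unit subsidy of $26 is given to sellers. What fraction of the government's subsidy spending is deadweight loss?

Pre-subsidy: 79.6 - 0.2Q = 48.5 + (1/6)Q gives Q* = 933/11 and P* = 689/11.
With the subsidy, sellers receive Ps = Pb + 26 for each unit, where Pb is the price buyers pay.
On the curves, Pb = 79.6 - 0.2Q and Ps = 48.5 + (1/6)Q; the wedge Ps − Pb = 26 gives 48.5 + (1/6)Q − (79.6 - 0.2Q) = 26, so Q' = 1713/11.
Then Pb = 79.6 − 0.2·(1713/11) = 533/11 and Ps = 48.5 + (1/6)·(1713/11) = 819/11.
ΔCS = ½(933/11 + 1713/11)(689/11 − 533/11) = 206388/121; ΔPS = ½(933/11 + 1713/11)(819/11 − 689/11) = 171990/121.
Government spending = 26 × 1713/11 = 44538/11.
DWL = ½ × 26 × (1713/11 − 933/11) = 10140/11; fraction = (10140/11) / (44538/11) = 130/571.

DWL / government spending = 130/571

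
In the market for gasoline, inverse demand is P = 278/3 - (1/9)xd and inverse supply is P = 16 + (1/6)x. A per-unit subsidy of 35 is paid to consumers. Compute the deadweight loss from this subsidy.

Deadweight loss = 2205

Pre-subsidy: 278/3 - (1/9)x = 16 + (1/6)x gives x* = 276 and P* = 62.
With the rebate, buyers effectively pay Pb = Ps − 35, where Ps is the price sellers receive.
On the curves, Pb = 278/3 - (1/9)x and Ps = 16 + (1/6)x; the wedge Ps − Pb = 35 gives 16 + (1/6)x − (278/3 - (1/9)x) = 35, so x' = 402.
Then Pb = 278/3 − (1/9)·402 = 48 and Ps = 16 + (1/6)·402 = 83.
The subsidy expands output by 402 − 276 = 126 past the efficient level; on those units the gap between marginal cost and willingness to pay runs from 0 up to 35.
DWL = ½ × 35 × 126 = 2205.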